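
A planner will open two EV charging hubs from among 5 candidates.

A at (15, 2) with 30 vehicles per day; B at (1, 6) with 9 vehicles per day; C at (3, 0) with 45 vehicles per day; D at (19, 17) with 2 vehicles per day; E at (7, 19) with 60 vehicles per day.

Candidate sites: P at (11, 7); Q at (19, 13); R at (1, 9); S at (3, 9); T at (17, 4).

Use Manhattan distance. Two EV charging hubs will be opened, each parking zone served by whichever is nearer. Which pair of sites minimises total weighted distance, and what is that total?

{S, T}, total 1440

Evaluate every pair (each demand assigned to the nearer of the two):
  {S, T}: total = 1440
  {P, S}: total = 1596
  {R, T}: total = 1632
  {Q, S}: total = 1748
  {P, R}: total = 1788
  {P, T}: total = 1884
  {R, S}: total = 1890
  {Q, R}: total = 1940
  {P, Q}: total = 2012
  {Q, T}: total = 2180
Best pair: {S, T} with total 1440.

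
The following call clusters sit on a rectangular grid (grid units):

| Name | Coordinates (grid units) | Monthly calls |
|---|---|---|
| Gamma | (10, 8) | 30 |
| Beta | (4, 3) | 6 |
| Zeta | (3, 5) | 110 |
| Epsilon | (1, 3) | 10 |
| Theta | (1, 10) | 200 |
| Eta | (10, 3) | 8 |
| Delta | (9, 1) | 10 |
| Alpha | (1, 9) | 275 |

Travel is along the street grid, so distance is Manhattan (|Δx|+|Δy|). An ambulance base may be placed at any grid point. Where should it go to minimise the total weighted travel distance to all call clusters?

(1, 9)

Manhattan distance separates: Σwᵢ(|x−xᵢ|+|y−yᵢ|) = Σwᵢ|x−xᵢ| + Σwᵢ|y−yᵢ|, so x and y are optimised independently as 1-D weighted medians.
Total weight W = 649; half = 324.5.
x-coordinate, sorted with cumulative weight:
  x=1 (Epsilon, w=10) cum 10
  x=1 (Theta, w=200) cum 210
  x=1 (Alpha, w=275) cum 485  ← median
  x=3 (Zeta, w=110) cum 595
  x=4 (Beta, w=6) cum 601
  x=9 (Delta, w=10) cum 611
  x=10 (Gamma, w=30) cum 641
  x=10 (Eta, w=8) cum 649
⇒ x* = 1
y-coordinate, sorted with cumulative weight:
  y=1 (Delta, w=10) cum 10
  y=3 (Beta, w=6) cum 16
  y=3 (Epsilon, w=10) cum 26
  y=3 (Eta, w=8) cum 34
  y=5 (Zeta, w=110) cum 144
  y=8 (Gamma, w=30) cum 174
  y=9 (Alpha, w=275) cum 449  ← median
  y=10 (Theta, w=200) cum 649
⇒ y* = 9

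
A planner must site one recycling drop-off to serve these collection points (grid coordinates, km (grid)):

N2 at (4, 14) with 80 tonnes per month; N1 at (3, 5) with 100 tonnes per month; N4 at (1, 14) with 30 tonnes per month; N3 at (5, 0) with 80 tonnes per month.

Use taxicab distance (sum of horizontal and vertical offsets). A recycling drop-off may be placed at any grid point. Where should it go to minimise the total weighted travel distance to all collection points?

(4, 5)

Manhattan distance separates: Σwᵢ(|x−xᵢ|+|y−yᵢ|) = Σwᵢ|x−xᵢ| + Σwᵢ|y−yᵢ|, so x and y are optimised independently as 1-D weighted medians.
Total weight W = 290; half = 145.
x-coordinate, sorted with cumulative weight:
  x=1 (N4, w=30) cum 30
  x=3 (N1, w=100) cum 130
  x=4 (N2, w=80) cum 210  ← median
  x=5 (N3, w=80) cum 290
⇒ x* = 4
y-coordinate, sorted with cumulative weight:
  y=0 (N3, w=80) cum 80
  y=5 (N1, w=100) cum 180  ← median
  y=14 (N2, w=80) cum 260
  y=14 (N4, w=30) cum 290
⇒ y* = 5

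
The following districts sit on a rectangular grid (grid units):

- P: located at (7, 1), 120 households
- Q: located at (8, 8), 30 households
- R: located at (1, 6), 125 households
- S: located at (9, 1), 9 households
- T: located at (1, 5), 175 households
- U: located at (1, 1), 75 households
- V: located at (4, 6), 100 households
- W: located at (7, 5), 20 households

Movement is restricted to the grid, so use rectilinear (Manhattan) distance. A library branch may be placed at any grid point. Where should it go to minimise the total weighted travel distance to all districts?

Manhattan distance separates: Σwᵢ(|x−xᵢ|+|y−yᵢ|) = Σwᵢ|x−xᵢ| + Σwᵢ|y−yᵢ|, so x and y are optimised independently as 1-D weighted medians.
Total weight W = 654; half = 327.
x-coordinate, sorted with cumulative weight:
  x=1 (R, w=125) cum 125
  x=1 (T, w=175) cum 300
  x=1 (U, w=75) cum 375  ← median
  x=4 (V, w=100) cum 475
  x=7 (P, w=120) cum 595
  x=7 (W, w=20) cum 615
  x=8 (Q, w=30) cum 645
  x=9 (S, w=9) cum 654
⇒ x* = 1
y-coordinate, sorted with cumulative weight:
  y=1 (P, w=120) cum 120
  y=1 (S, w=9) cum 129
  y=1 (U, w=75) cum 204
  y=5 (T, w=175) cum 379  ← median
  y=5 (W, w=20) cum 399
  y=6 (R, w=125) cum 524
  y=6 (V, w=100) cum 624
  y=8 (Q, w=30) cum 654
⇒ y* = 5

(1, 5)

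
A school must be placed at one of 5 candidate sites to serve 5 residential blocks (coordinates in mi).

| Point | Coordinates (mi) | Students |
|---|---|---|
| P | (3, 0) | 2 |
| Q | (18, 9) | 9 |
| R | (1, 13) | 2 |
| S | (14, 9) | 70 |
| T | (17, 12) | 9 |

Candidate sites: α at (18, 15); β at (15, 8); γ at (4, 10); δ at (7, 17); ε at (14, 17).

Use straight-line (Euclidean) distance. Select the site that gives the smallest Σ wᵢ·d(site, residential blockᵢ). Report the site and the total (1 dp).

β, total 226.3 mi

Total weighted distance at each candidate:
  α (18, 15): total = 663.9
  β (15, 8): total = 226.3
  γ (4, 10): total = 976.8
  δ (7, 17): total = 1016.5
  ε (14, 17): total = 760.7
Minimum is at β with total 226.3 mi.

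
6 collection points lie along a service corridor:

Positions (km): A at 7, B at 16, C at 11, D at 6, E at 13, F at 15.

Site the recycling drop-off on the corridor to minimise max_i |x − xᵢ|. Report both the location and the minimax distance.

location 11, max distance 5

The 1-center on a line is the midpoint of the two extreme points: leftmost at 6, rightmost at 16.
Optimal location = (6 + 16)/2 = 11; maximum distance = (16 − 6)/2 = 5.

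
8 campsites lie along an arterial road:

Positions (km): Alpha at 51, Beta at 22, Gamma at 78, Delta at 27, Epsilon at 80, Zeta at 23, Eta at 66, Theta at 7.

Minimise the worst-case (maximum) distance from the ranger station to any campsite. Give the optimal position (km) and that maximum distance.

location 43.5, max distance 36.5

The 1-center on a line is the midpoint of the two extreme points: leftmost at 7, rightmost at 80.
Optimal location = (7 + 80)/2 = 43.5; maximum distance = (80 − 7)/2 = 36.5.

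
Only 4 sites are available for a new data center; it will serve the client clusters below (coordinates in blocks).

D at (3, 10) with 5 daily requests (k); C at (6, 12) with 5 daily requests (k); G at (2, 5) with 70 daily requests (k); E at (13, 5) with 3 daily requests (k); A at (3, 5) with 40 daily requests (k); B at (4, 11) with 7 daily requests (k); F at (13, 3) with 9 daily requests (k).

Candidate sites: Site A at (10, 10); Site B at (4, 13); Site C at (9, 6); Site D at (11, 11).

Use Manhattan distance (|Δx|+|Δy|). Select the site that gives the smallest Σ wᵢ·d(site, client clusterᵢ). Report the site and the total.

Site C, total 1083 blocks

Total weighted distance at each candidate:
  Site A (10, 10): total = 1618
  Site B (4, 13): total = 1331
  Site C (9, 6): total = 1083
  Site D (11, 11): total = 1848
Minimum is at Site C with total 1083 blocks.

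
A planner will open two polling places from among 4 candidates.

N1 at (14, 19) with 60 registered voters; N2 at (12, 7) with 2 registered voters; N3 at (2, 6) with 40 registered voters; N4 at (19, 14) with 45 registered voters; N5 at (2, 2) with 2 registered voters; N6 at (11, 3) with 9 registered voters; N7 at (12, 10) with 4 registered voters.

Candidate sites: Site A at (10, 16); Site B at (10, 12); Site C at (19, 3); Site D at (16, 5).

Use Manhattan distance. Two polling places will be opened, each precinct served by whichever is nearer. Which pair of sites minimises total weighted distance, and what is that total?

Evaluate every pair (each demand assigned to the nearer of the two):
  {Site A, Site B}: total = 1631
  {Site A, Site D}: total = 1656
  {Site A, Site C}: total = 1797
  {Site B, Site D}: total = 1840
  {Site B, Site C}: total = 1853
  {Site C, Site D}: total = 2200
Best pair: {Site A, Site B} with total 1631.

{Site A, Site B}, total 1631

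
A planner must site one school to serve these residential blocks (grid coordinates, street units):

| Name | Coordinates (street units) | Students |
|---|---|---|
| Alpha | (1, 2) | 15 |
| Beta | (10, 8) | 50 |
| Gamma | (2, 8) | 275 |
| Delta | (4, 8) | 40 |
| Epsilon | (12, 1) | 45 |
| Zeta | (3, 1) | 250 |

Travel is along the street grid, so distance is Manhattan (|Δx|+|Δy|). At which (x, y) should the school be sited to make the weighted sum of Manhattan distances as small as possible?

(3, 8)

Manhattan distance separates: Σwᵢ(|x−xᵢ|+|y−yᵢ|) = Σwᵢ|x−xᵢ| + Σwᵢ|y−yᵢ|, so x and y are optimised independently as 1-D weighted medians.
Total weight W = 675; half = 337.5.
x-coordinate, sorted with cumulative weight:
  x=1 (Alpha, w=15) cum 15
  x=2 (Gamma, w=275) cum 290
  x=3 (Zeta, w=250) cum 540  ← median
  x=4 (Delta, w=40) cum 580
  x=10 (Beta, w=50) cum 630
  x=12 (Epsilon, w=45) cum 675
⇒ x* = 3
y-coordinate, sorted with cumulative weight:
  y=1 (Epsilon, w=45) cum 45
  y=1 (Zeta, w=250) cum 295
  y=2 (Alpha, w=15) cum 310
  y=8 (Beta, w=50) cum 360  ← median
  y=8 (Gamma, w=275) cum 635
  y=8 (Delta, w=40) cum 675
⇒ y* = 8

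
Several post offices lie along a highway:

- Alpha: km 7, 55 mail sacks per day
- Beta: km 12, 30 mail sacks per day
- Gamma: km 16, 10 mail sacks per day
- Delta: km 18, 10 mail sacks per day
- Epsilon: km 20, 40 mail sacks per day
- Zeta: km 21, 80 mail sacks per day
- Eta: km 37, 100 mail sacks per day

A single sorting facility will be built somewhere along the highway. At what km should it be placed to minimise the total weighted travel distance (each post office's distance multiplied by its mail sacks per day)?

x = 21

For a sum of weighted absolute distances on a line, the optimum is the weighted median (not the mean). Total weight W = 325; half-weight = 162.5.
Sort by position and accumulate weight:
  km 7 (Alpha, w=55) → cum 55
  km 12 (Beta, w=30) → cum 85
  km 16 (Gamma, w=10) → cum 95
  km 18 (Delta, w=10) → cum 105
  km 20 (Epsilon, w=40) → cum 145
  km 21 (Zeta, w=80) → cum 225  ≥ 162.5 → median here
  km 37 (Eta, w=100) → cum 325
Optimal location: km 21.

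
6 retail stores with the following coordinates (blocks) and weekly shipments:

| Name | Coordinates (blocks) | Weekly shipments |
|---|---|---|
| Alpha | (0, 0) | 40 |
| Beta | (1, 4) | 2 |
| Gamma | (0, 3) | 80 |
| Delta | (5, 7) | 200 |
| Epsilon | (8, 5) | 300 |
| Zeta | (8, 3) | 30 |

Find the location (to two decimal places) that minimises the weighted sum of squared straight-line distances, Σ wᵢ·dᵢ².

The minimiser of Σwᵢ‖p−pᵢ‖² is the weighted centroid p* = (Σwᵢpᵢ)/(Σwᵢ).
Σwᵢ = 652.
Σwᵢxᵢ = 40·0 + 2·1 + 80·0 + 200·5 + 300·8 + 30·8 = 3642.
Σwᵢyᵢ = 40·0 + 2·4 + 80·3 + 200·7 + 300·5 + 30·3 = 3238.
x* = 3642/652 = 5.59, y* = 3238/652 = 4.97.

(5.59, 4.97)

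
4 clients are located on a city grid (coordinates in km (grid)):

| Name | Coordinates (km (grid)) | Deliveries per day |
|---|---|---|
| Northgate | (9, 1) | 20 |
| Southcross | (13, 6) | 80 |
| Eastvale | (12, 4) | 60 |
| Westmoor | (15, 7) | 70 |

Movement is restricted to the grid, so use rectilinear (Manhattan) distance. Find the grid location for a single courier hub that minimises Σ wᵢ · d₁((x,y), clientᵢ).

(13, 6)

Manhattan distance separates: Σwᵢ(|x−xᵢ|+|y−yᵢ|) = Σwᵢ|x−xᵢ| + Σwᵢ|y−yᵢ|, so x and y are optimised independently as 1-D weighted medians.
Total weight W = 230; half = 115.
x-coordinate, sorted with cumulative weight:
  x=9 (Northgate, w=20) cum 20
  x=12 (Eastvale, w=60) cum 80
  x=13 (Southcross, w=80) cum 160  ← median
  x=15 (Westmoor, w=70) cum 230
⇒ x* = 13
y-coordinate, sorted with cumulative weight:
  y=1 (Northgate, w=20) cum 20
  y=4 (Eastvale, w=60) cum 80
  y=6 (Southcross, w=80) cum 160  ← median
  y=7 (Westmoor, w=70) cum 230
⇒ y* = 6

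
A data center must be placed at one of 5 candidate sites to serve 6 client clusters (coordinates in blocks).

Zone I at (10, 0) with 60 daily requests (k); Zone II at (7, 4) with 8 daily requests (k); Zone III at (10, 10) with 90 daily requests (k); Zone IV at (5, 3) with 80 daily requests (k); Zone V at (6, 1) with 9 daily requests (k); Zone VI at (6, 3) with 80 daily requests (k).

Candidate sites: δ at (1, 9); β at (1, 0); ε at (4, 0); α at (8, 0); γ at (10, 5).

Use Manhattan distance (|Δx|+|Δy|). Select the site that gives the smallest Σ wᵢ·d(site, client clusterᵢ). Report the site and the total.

γ, total 1894 blocks

Total weighted distance at each candidate:
  δ (1, 9): total = 3865
  β (1, 0): total = 3584
  ε (4, 0): total = 2603
  α (8, 0): total = 2147
  γ (10, 5): total = 1894
Minimum is at γ with total 1894 blocks.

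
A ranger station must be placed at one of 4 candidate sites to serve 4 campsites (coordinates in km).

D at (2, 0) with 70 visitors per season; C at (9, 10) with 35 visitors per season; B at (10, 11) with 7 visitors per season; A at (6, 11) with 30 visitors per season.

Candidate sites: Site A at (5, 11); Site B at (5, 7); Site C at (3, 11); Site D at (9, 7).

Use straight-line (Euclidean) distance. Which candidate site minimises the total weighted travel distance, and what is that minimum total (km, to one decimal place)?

Site B, total 876.6 km

Total weighted distance at each candidate:
  Site A (5, 11): total = 1007.4
  Site B (5, 7): total = 876.6
  Site C (3, 11): total = 1125.1
  Site D (9, 7): total = 976.8
Minimum is at Site B with total 876.6 km.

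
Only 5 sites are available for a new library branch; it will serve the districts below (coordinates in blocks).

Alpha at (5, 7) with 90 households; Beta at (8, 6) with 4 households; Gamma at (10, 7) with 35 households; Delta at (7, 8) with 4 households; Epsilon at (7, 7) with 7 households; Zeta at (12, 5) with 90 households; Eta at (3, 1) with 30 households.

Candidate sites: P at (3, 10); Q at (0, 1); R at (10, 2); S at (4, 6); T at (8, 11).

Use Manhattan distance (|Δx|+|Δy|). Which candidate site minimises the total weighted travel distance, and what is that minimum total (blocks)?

Total weighted distance at each candidate:
  P (3, 10): total = 2439
  Q (0, 1): total = 3279
  R (10, 2): total = 1881
  S (4, 6): total = 1479
  T (8, 11): total = 2261
Minimum is at S with total 1479 blocks.

S, total 1479 blocks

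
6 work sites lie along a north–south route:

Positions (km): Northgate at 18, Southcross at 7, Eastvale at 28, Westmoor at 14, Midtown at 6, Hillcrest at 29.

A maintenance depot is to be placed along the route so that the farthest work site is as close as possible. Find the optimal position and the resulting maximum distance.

location 17.5, max distance 11.5

The 1-center on a line is the midpoint of the two extreme points: leftmost at 6, rightmost at 29.
Optimal location = (6 + 29)/2 = 17.5; maximum distance = (29 − 6)/2 = 11.5.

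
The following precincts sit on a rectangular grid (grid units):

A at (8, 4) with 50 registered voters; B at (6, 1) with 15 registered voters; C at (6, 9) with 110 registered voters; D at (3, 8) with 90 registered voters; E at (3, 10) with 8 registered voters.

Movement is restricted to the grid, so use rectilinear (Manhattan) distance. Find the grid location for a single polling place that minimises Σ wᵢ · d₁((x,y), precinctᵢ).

(6, 8)

Manhattan distance separates: Σwᵢ(|x−xᵢ|+|y−yᵢ|) = Σwᵢ|x−xᵢ| + Σwᵢ|y−yᵢ|, so x and y are optimised independently as 1-D weighted medians.
Total weight W = 273; half = 136.5.
x-coordinate, sorted with cumulative weight:
  x=3 (D, w=90) cum 90
  x=3 (E, w=8) cum 98
  x=6 (B, w=15) cum 113
  x=6 (C, w=110) cum 223  ← median
  x=8 (A, w=50) cum 273
⇒ x* = 6
y-coordinate, sorted with cumulative weight:
  y=1 (B, w=15) cum 15
  y=4 (A, w=50) cum 65
  y=8 (D, w=90) cum 155  ← median
  y=9 (C, w=110) cum 265
  y=10 (E, w=8) cum 273
⇒ y* = 8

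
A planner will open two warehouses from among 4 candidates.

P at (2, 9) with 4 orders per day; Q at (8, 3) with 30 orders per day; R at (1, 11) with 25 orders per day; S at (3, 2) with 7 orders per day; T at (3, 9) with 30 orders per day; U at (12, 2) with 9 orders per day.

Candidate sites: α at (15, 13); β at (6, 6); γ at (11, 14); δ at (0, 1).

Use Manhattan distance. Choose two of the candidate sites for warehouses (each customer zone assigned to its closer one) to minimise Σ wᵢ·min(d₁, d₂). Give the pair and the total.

{β, δ}, total 726

Evaluate every pair (each demand assigned to the nearer of the two):
  {β, δ}: total = 726
  {α, β}: total = 747
  {β, γ}: total = 747
  {α, δ}: total = 1090
  {γ, δ}: total = 1090
  {α, γ}: total = 1448
Best pair: {β, δ} with total 726.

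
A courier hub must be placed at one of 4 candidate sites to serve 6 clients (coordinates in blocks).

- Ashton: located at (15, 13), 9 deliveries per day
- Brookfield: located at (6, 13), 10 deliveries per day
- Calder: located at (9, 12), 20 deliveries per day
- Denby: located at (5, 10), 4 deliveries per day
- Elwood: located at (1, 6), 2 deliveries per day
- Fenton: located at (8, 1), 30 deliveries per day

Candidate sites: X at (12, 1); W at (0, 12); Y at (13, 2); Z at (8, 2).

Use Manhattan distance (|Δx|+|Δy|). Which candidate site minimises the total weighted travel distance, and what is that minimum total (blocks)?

Z, total 608 blocks

Total weighted distance at each candidate:
  X (12, 1): total = 811
  W (0, 12): total = 1006
  Y (13, 2): total = 853
  Z (8, 2): total = 608
Minimum is at Z with total 608 blocks.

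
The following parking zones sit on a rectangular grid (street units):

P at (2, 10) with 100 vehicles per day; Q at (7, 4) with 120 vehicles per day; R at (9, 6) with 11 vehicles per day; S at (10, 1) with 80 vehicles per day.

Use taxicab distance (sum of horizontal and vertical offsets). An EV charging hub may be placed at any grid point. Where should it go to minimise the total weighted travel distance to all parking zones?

Manhattan distance separates: Σwᵢ(|x−xᵢ|+|y−yᵢ|) = Σwᵢ|x−xᵢ| + Σwᵢ|y−yᵢ|, so x and y are optimised independently as 1-D weighted medians.
Total weight W = 311; half = 155.5.
x-coordinate, sorted with cumulative weight:
  x=2 (P, w=100) cum 100
  x=7 (Q, w=120) cum 220  ← median
  x=9 (R, w=11) cum 231
  x=10 (S, w=80) cum 311
⇒ x* = 7
y-coordinate, sorted with cumulative weight:
  y=1 (S, w=80) cum 80
  y=4 (Q, w=120) cum 200  ← median
  y=6 (R, w=11) cum 211
  y=10 (P, w=100) cum 311
⇒ y* = 4

(7, 4)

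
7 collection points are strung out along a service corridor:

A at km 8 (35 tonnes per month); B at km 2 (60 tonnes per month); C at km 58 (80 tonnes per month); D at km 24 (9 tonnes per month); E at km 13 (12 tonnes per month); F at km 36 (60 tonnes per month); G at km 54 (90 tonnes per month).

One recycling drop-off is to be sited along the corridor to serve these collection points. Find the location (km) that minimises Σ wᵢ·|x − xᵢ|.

For a sum of weighted absolute distances on a line, the optimum is the weighted median (not the mean). Total weight W = 346; half-weight = 173.
Sort by position and accumulate weight:
  km 2 (B, w=60) → cum 60
  km 8 (A, w=35) → cum 95
  km 13 (E, w=12) → cum 107
  km 24 (D, w=9) → cum 116
  km 36 (F, w=60) → cum 176  ≥ 173 → median here
  km 54 (G, w=90) → cum 266
  km 58 (C, w=80) → cum 346
Optimal location: km 36.

x = 36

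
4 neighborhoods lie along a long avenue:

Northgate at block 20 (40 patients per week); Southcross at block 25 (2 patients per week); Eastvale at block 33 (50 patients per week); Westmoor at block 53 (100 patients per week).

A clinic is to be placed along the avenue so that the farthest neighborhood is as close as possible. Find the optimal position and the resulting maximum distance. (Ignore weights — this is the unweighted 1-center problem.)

The 1-center on a line is the midpoint of the two extreme points: leftmost at 20, rightmost at 53.
Optimal location = (20 + 53)/2 = 36.5; maximum distance = (53 − 20)/2 = 16.5.

location 36.5, max distance 16.5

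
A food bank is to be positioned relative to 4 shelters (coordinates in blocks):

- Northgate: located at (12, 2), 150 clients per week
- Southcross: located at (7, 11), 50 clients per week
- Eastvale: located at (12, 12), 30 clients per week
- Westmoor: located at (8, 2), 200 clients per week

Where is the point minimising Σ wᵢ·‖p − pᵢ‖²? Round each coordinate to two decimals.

(9.56, 3.74)

The minimiser of Σwᵢ‖p−pᵢ‖² is the weighted centroid p* = (Σwᵢpᵢ)/(Σwᵢ).
Σwᵢ = 430.
Σwᵢxᵢ = 150·12 + 50·7 + 30·12 + 200·8 = 4110.
Σwᵢyᵢ = 150·2 + 50·11 + 30·12 + 200·2 = 1610.
x* = 4110/430 = 9.56, y* = 1610/430 = 3.74.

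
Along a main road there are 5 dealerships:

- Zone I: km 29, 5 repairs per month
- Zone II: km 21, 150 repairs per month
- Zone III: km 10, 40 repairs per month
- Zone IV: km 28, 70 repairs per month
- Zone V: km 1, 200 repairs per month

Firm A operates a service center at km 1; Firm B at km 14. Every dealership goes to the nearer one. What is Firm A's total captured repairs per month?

200

The indifferent point is the midpoint (1+14)/2 = 7.5; dealerships left of it (closer to Firm A at 1) go to Firm A, those right go to Firm B.
  Zone V at 1 (w=200) → Firm A
  Zone III at 10 (w=40) → Firm B
  Zone II at 21 (w=150) → Firm B
  Zone IV at 28 (w=70) → Firm B
  Zone I at 29 (w=5) → Firm B
Firm A captures 200; Firm B captures 265.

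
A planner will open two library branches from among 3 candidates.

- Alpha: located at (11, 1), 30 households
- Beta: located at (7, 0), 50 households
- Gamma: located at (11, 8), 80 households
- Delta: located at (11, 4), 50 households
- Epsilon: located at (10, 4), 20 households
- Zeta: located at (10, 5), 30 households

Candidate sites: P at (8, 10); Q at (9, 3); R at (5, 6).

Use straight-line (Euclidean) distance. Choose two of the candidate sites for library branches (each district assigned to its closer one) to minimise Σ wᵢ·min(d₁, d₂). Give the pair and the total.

Evaluate every pair (each demand assigned to the nearer of the two):
  {P, Q}: total = 760.7
  {Q, R}: total = 903.1
  {P, R}: total = 1415.9
Best pair: {P, Q} with total 760.7.

{P, Q}, total 760.7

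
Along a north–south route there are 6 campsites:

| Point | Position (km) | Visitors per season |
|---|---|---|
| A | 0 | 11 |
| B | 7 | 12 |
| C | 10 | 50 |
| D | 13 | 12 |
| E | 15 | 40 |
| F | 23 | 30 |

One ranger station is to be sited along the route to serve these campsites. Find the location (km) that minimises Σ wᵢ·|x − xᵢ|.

For a sum of weighted absolute distances on a line, the optimum is the weighted median (not the mean). Total weight W = 155; half-weight = 77.5.
Sort by position and accumulate weight:
  km 0 (A, w=11) → cum 11
  km 7 (B, w=12) → cum 23
  km 10 (C, w=50) → cum 73
  km 13 (D, w=12) → cum 85  ≥ 77.5 → median here
  km 15 (E, w=40) → cum 125
  km 23 (F, w=30) → cum 155
Optimal location: km 13.

x = 13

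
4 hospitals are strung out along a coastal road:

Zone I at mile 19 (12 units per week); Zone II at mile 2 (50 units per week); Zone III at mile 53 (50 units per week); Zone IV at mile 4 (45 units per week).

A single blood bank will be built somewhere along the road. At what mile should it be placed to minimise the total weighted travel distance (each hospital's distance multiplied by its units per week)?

For a sum of weighted absolute distances on a line, the optimum is the weighted median (not the mean). Total weight W = 157; half-weight = 78.5.
Sort by position and accumulate weight:
  mile 2 (Zone II, w=50) → cum 50
  mile 4 (Zone IV, w=45) → cum 95  ≥ 78.5 → median here
  mile 19 (Zone I, w=12) → cum 107
  mile 53 (Zone III, w=50) → cum 157
Optimal location: mile 4.

x = 4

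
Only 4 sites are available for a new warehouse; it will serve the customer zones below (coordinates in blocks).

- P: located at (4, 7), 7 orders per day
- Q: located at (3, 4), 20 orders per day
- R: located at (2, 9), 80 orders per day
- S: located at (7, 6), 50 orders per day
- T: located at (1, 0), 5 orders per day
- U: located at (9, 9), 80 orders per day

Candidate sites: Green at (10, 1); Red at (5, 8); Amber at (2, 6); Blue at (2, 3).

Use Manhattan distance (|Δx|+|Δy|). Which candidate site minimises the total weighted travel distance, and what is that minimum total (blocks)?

Total weighted distance at each candidate:
  Green (10, 1): total = 2734
  Red (5, 8): total = 1114
  Amber (2, 6): total = 1406
  Blue (2, 3): total = 2022
Minimum is at Red with total 1114 blocks.

Red, total 1114 blocks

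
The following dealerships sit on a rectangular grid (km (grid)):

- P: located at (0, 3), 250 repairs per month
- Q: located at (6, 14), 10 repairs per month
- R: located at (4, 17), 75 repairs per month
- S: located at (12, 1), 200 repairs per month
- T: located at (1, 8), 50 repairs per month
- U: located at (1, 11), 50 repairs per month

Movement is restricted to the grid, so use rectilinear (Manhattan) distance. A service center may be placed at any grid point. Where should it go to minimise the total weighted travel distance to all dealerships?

Manhattan distance separates: Σwᵢ(|x−xᵢ|+|y−yᵢ|) = Σwᵢ|x−xᵢ| + Σwᵢ|y−yᵢ|, so x and y are optimised independently as 1-D weighted medians.
Total weight W = 635; half = 317.5.
x-coordinate, sorted with cumulative weight:
  x=0 (P, w=250) cum 250
  x=1 (T, w=50) cum 300
  x=1 (U, w=50) cum 350  ← median
  x=4 (R, w=75) cum 425
  x=6 (Q, w=10) cum 435
  x=12 (S, w=200) cum 635
⇒ x* = 1
y-coordinate, sorted with cumulative weight:
  y=1 (S, w=200) cum 200
  y=3 (P, w=250) cum 450  ← median
  y=8 (T, w=50) cum 500
  y=11 (U, w=50) cum 550
  y=14 (Q, w=10) cum 560
  y=17 (R, w=75) cum 635
⇒ y* = 3

(1, 3)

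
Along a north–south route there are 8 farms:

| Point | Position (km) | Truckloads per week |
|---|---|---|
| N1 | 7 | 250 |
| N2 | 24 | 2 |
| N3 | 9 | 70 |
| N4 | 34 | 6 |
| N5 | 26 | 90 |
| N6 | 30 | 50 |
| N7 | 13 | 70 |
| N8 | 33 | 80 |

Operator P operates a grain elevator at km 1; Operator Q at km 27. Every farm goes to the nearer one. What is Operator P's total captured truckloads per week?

The indifferent point is the midpoint (1+27)/2 = 14; farms left of it (closer to Operator P at 1) go to Operator P, those right go to Operator Q.
  N1 at 7 (w=250) → Operator P
  N3 at 9 (w=70) → Operator P
  N7 at 13 (w=70) → Operator P
  N2 at 24 (w=2) → Operator Q
  N5 at 26 (w=90) → Operator Q
  N6 at 30 (w=50) → Operator Q
  N8 at 33 (w=80) → Operator Q
  N4 at 34 (w=6) → Operator Q
Operator P captures 390; Operator Q captures 228.

390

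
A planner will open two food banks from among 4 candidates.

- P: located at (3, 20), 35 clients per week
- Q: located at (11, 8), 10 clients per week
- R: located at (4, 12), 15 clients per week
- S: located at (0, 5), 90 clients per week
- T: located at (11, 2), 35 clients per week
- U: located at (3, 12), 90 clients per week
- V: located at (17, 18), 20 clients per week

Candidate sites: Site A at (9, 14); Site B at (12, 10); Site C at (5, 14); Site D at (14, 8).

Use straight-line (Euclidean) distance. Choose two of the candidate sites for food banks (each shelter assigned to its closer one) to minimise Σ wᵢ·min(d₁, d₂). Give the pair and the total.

{Site C, Site D}, total 1909.7

Evaluate every pair (each demand assigned to the nearer of the two):
  {Site C, Site D}: total = 1909.7
  {Site B, Site C}: total = 1929.3
  {Site A, Site C}: total = 2104.0
  {Site A, Site D}: total = 2536.2
  {Site A, Site B}: total = 2575.9
  {Site B, Site D}: total = 3040.2
Best pair: {Site C, Site D} with total 1909.7.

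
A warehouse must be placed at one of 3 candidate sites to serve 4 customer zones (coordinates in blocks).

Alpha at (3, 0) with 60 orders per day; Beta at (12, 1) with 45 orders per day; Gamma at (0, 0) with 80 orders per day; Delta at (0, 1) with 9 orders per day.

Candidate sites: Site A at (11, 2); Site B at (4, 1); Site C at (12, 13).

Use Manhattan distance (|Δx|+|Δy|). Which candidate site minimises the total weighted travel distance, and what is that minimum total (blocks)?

Site B, total 916 blocks

Total weighted distance at each candidate:
  Site A (11, 2): total = 1838
  Site B (4, 1): total = 916
  Site C (12, 13): total = 4076
Minimum is at Site B with total 916 blocks.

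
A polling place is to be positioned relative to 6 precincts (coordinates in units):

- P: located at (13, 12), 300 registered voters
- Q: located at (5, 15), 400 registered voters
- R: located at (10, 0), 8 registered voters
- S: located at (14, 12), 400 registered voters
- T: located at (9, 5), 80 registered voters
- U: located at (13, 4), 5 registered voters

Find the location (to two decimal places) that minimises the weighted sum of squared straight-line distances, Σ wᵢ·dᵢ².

(10.36, 12.42)

The minimiser of Σwᵢ‖p−pᵢ‖² is the weighted centroid p* = (Σwᵢpᵢ)/(Σwᵢ).
Σwᵢ = 1193.
Σwᵢxᵢ = 300·13 + 400·5 + 8·10 + 400·14 + 80·9 + 5·13 = 12365.
Σwᵢyᵢ = 300·12 + 400·15 + 8·0 + 400·12 + 80·5 + 5·4 = 14820.
x* = 12365/1193 = 10.36, y* = 14820/1193 = 12.42.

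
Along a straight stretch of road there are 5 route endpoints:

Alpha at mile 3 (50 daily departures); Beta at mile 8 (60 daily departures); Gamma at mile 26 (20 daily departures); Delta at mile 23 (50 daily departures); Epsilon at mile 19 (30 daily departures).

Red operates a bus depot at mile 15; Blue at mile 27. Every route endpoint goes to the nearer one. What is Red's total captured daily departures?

140

The indifferent point is the midpoint (15+27)/2 = 21; route endpoints left of it (closer to Red at 15) go to Red, those right go to Blue.
  Alpha at 3 (w=50) → Red
  Beta at 8 (w=60) → Red
  Epsilon at 19 (w=30) → Red
  Delta at 23 (w=50) → Blue
  Gamma at 26 (w=20) → Blue
Red captures 140; Blue captures 70.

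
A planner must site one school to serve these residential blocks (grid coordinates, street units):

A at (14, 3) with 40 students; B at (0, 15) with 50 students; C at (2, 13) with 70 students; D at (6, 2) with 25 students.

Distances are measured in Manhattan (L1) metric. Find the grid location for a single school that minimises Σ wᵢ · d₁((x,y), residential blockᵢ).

Manhattan distance separates: Σwᵢ(|x−xᵢ|+|y−yᵢ|) = Σwᵢ|x−xᵢ| + Σwᵢ|y−yᵢ|, so x and y are optimised independently as 1-D weighted medians.
Total weight W = 185; half = 92.5.
x-coordinate, sorted with cumulative weight:
  x=0 (B, w=50) cum 50
  x=2 (C, w=70) cum 120  ← median
  x=6 (D, w=25) cum 145
  x=14 (A, w=40) cum 185
⇒ x* = 2
y-coordinate, sorted with cumulative weight:
  y=2 (D, w=25) cum 25
  y=3 (A, w=40) cum 65
  y=13 (C, w=70) cum 135  ← median
  y=15 (B, w=50) cum 185
⇒ y* = 13

(2, 13)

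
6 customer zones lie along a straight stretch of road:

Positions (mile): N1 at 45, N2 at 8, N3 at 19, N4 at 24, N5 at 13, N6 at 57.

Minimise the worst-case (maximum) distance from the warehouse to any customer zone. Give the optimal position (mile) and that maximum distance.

location 32.5, max distance 24.5

The 1-center on a line is the midpoint of the two extreme points: leftmost at 8, rightmost at 57.
Optimal location = (8 + 57)/2 = 32.5; maximum distance = (57 − 8)/2 = 24.5.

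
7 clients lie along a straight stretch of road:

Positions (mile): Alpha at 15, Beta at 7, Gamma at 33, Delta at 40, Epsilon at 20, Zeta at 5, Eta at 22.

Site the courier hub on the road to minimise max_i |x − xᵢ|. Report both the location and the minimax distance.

location 22.5, max distance 17.5

The 1-center on a line is the midpoint of the two extreme points: leftmost at 5, rightmost at 40.
Optimal location = (5 + 40)/2 = 22.5; maximum distance = (40 − 5)/2 = 17.5.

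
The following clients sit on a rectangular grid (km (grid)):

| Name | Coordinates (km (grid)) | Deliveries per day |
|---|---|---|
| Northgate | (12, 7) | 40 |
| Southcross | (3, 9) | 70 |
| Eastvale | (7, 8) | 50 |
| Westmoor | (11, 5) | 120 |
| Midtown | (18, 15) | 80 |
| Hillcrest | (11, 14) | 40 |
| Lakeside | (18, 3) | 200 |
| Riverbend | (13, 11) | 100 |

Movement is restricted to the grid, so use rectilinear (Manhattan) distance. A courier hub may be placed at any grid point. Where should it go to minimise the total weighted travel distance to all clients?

Manhattan distance separates: Σwᵢ(|x−xᵢ|+|y−yᵢ|) = Σwᵢ|x−xᵢ| + Σwᵢ|y−yᵢ|, so x and y are optimised independently as 1-D weighted medians.
Total weight W = 700; half = 350.
x-coordinate, sorted with cumulative weight:
  x=3 (Southcross, w=70) cum 70
  x=7 (Eastvale, w=50) cum 120
  x=11 (Westmoor, w=120) cum 240
  x=11 (Hillcrest, w=40) cum 280
  x=12 (Northgate, w=40) cum 320
  x=13 (Riverbend, w=100) cum 420  ← median
  x=18 (Midtown, w=80) cum 500
  x=18 (Lakeside, w=200) cum 700
⇒ x* = 13
y-coordinate, sorted with cumulative weight:
  y=3 (Lakeside, w=200) cum 200
  y=5 (Westmoor, w=120) cum 320
  y=7 (Northgate, w=40) cum 360  ← median
  y=8 (Eastvale, w=50) cum 410
  y=9 (Southcross, w=70) cum 480
  y=11 (Riverbend, w=100) cum 580
  y=14 (Hillcrest, w=40) cum 620
  y=15 (Midtown, w=80) cum 700
⇒ y* = 7

(13, 7)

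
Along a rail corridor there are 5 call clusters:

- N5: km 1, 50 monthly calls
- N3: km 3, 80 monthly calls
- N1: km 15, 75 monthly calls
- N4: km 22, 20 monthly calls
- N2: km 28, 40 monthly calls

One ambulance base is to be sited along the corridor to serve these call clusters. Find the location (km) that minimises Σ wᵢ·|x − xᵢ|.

x = 15

For a sum of weighted absolute distances on a line, the optimum is the weighted median (not the mean). Total weight W = 265; half-weight = 132.5.
Sort by position and accumulate weight:
  km 1 (N5, w=50) → cum 50
  km 3 (N3, w=80) → cum 130
  km 15 (N1, w=75) → cum 205  ≥ 132.5 → median here
  km 22 (N4, w=20) → cum 225
  km 28 (N2, w=40) → cum 265
Optimal location: km 15.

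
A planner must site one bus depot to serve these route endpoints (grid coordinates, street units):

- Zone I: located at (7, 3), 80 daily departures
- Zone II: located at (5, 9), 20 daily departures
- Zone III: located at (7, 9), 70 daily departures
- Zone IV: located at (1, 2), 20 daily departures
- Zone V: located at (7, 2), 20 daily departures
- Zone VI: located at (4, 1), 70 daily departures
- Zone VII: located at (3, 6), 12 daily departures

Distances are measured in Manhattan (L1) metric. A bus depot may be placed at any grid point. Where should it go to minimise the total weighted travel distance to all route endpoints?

Manhattan distance separates: Σwᵢ(|x−xᵢ|+|y−yᵢ|) = Σwᵢ|x−xᵢ| + Σwᵢ|y−yᵢ|, so x and y are optimised independently as 1-D weighted medians.
Total weight W = 292; half = 146.
x-coordinate, sorted with cumulative weight:
  x=1 (Zone IV, w=20) cum 20
  x=3 (Zone VII, w=12) cum 32
  x=4 (Zone VI, w=70) cum 102
  x=5 (Zone II, w=20) cum 122
  x=7 (Zone I, w=80) cum 202  ← median
  x=7 (Zone III, w=70) cum 272
  x=7 (Zone V, w=20) cum 292
⇒ x* = 7
y-coordinate, sorted with cumulative weight:
  y=1 (Zone VI, w=70) cum 70
  y=2 (Zone IV, w=20) cum 90
  y=2 (Zone V, w=20) cum 110
  y=3 (Zone I, w=80) cum 190  ← median
  y=6 (Zone VII, w=12) cum 202
  y=9 (Zone II, w=20) cum 222
  y=9 (Zone III, w=70) cum 292
⇒ y* = 3

(7, 3)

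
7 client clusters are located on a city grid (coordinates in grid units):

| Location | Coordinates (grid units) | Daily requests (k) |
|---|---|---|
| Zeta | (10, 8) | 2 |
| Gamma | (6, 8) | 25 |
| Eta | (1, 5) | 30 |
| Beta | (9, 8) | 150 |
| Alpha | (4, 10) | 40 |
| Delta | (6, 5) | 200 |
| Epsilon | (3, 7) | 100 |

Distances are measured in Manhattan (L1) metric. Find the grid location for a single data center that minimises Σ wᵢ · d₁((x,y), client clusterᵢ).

Manhattan distance separates: Σwᵢ(|x−xᵢ|+|y−yᵢ|) = Σwᵢ|x−xᵢ| + Σwᵢ|y−yᵢ|, so x and y are optimised independently as 1-D weighted medians.
Total weight W = 547; half = 273.5.
x-coordinate, sorted with cumulative weight:
  x=1 (Eta, w=30) cum 30
  x=3 (Epsilon, w=100) cum 130
  x=4 (Alpha, w=40) cum 170
  x=6 (Gamma, w=25) cum 195
  x=6 (Delta, w=200) cum 395  ← median
  x=9 (Beta, w=150) cum 545
  x=10 (Zeta, w=2) cum 547
⇒ x* = 6
y-coordinate, sorted with cumulative weight:
  y=5 (Eta, w=30) cum 30
  y=5 (Delta, w=200) cum 230
  y=7 (Epsilon, w=100) cum 330  ← median
  y=8 (Zeta, w=2) cum 332
  y=8 (Gamma, w=25) cum 357
  y=8 (Beta, w=150) cum 507
  y=10 (Alpha, w=40) cum 547
⇒ y* = 7

(6, 7)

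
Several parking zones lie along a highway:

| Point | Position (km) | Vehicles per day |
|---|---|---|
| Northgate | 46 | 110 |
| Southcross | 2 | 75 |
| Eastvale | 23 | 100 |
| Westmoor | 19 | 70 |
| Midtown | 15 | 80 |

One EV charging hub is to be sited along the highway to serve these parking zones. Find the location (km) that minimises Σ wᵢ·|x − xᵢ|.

x = 19

For a sum of weighted absolute distances on a line, the optimum is the weighted median (not the mean). Total weight W = 435; half-weight = 217.5.
Sort by position and accumulate weight:
  km 2 (Southcross, w=75) → cum 75
  km 15 (Midtown, w=80) → cum 155
  km 19 (Westmoor, w=70) → cum 225  ≥ 217.5 → median here
  km 23 (Eastvale, w=100) → cum 325
  km 46 (Northgate, w=110) → cum 435
Optimal location: km 19.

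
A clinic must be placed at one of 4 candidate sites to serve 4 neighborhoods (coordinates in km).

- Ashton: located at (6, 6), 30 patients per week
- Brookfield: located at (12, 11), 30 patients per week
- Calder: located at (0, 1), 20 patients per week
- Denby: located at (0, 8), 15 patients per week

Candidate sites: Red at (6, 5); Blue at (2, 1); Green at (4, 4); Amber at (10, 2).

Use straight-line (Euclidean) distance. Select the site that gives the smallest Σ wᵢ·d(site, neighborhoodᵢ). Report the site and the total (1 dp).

Red, total 529.4 km

Total weighted distance at each candidate:
  Red (6, 5): total = 529.4
  Blue (2, 1): total = 765.6
  Green (4, 4): total = 588.6
  Amber (10, 2): total = 822.2
Minimum is at Red with total 529.4 km.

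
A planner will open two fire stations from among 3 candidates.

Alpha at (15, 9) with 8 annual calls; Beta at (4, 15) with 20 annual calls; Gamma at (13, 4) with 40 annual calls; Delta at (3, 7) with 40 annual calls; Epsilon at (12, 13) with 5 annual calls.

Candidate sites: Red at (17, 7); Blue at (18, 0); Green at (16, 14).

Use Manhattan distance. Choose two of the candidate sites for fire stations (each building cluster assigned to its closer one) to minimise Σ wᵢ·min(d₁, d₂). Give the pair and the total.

{Red, Green}, total 1157

Evaluate every pair (each demand assigned to the nearer of the two):
  {Red, Green}: total = 1157
  {Red, Blue}: total = 1347
  {Blue, Green}: total = 1493
Best pair: {Red, Green} with total 1157.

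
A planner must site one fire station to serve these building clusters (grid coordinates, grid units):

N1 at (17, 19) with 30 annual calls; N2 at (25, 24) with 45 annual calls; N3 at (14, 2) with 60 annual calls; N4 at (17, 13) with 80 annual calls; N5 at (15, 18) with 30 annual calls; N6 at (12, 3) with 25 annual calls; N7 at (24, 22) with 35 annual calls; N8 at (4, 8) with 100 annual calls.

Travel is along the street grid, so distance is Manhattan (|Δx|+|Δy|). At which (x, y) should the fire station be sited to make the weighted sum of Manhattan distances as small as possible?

(15, 13)

Manhattan distance separates: Σwᵢ(|x−xᵢ|+|y−yᵢ|) = Σwᵢ|x−xᵢ| + Σwᵢ|y−yᵢ|, so x and y are optimised independently as 1-D weighted medians.
Total weight W = 405; half = 202.5.
x-coordinate, sorted with cumulative weight:
  x=4 (N8, w=100) cum 100
  x=12 (N6, w=25) cum 125
  x=14 (N3, w=60) cum 185
  x=15 (N5, w=30) cum 215  ← median
  x=17 (N1, w=30) cum 245
  x=17 (N4, w=80) cum 325
  x=24 (N7, w=35) cum 360
  x=25 (N2, w=45) cum 405
⇒ x* = 15
y-coordinate, sorted with cumulative weight:
  y=2 (N3, w=60) cum 60
  y=3 (N6, w=25) cum 85
  y=8 (N8, w=100) cum 185
  y=13 (N4, w=80) cum 265  ← median
  y=18 (N5, w=30) cum 295
  y=19 (N1, w=30) cum 325
  y=22 (N7, w=35) cum 360
  y=24 (N2, w=45) cum 405
⇒ y* = 13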